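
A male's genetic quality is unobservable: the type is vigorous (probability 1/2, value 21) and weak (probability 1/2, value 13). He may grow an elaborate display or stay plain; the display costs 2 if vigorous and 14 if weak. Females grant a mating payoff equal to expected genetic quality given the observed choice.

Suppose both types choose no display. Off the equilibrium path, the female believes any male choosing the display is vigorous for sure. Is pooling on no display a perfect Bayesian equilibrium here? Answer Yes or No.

On path, the female holds the prior and pays 1/2·21 + 1/2·13 = 17. Off path (the display), believing vigorous, it pays 21.
vigorous: no display nets 17; the display nets 21 − 2 = 19. vigorous would deviate.
weak: no display nets 17; the display nets 21 − 14 = 7. weak stays.
A type deviates, so pooling fails.

No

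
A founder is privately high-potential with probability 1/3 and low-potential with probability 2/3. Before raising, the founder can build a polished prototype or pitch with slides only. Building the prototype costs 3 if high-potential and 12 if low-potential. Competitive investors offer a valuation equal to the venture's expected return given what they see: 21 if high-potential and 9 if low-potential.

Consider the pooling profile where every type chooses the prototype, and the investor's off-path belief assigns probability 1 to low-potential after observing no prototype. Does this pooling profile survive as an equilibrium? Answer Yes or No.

No

On path, the investor holds the prior and pays 1/3·21 + 2/3·9 = 13. Off path (no prototype), believing low-potential, it pays 9.
high-potential: the prototype nets 13 − 3 = 10; no prototype nets 9. high-potential stays.
low-potential: the prototype nets 13 − 12 = 1; no prototype nets 9. low-potential would deviate.
A type deviates, so pooling fails.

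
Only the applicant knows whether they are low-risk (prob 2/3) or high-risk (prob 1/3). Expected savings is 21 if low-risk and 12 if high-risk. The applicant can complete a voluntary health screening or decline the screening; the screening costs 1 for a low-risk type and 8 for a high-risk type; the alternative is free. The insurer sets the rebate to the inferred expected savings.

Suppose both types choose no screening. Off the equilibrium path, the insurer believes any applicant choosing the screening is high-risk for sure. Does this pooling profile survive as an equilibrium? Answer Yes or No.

Yes

On path, the insurer holds the prior and pays 2/3·21 + 1/3·12 = 18. Off path (the screening), believing high-risk, it pays 12.
low-risk: no screening nets 18; the screening nets 12 − 1 = 11. low-risk stays.
high-risk: no screening nets 18; the screening nets 12 − 8 = 4. high-risk stays.
No type deviates, so pooling is sustained.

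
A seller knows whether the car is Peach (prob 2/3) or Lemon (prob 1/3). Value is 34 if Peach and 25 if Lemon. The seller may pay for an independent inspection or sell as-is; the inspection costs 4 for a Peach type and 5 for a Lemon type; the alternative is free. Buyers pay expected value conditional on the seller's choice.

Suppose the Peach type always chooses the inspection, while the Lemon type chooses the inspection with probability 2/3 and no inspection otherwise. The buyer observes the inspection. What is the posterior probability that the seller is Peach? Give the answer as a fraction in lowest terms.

3/4

P(the inspection) = (2/3)·1 + (1/3)·(2/3) = 8/9.
By Bayes' rule, P(Peach | the inspection) = (2/3) / (8/9) = 3/4.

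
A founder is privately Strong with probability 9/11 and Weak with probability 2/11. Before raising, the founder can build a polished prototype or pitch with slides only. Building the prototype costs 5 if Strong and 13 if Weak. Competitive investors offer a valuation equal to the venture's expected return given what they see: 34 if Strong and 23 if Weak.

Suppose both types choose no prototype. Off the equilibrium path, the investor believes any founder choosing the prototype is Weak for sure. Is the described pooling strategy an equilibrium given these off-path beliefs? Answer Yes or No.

On path, the investor holds the prior and pays 9/11·34 + 2/11·23 = 32. Off path (the prototype), believing Weak, it pays 23.
Strong: no prototype nets 32; the prototype nets 23 − 5 = 18. Strong stays.
Weak: no prototype nets 32; the prototype nets 23 − 13 = 10. Weak stays.
No type deviates, so pooling is sustained.

Yes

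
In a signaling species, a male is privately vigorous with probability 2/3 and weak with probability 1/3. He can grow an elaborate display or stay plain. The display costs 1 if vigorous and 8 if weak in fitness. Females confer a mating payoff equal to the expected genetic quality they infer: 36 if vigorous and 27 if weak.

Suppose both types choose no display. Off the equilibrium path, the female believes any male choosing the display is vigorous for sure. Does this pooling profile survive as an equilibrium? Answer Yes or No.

No

On path, the female holds the prior and pays 2/3·36 + 1/3·27 = 33. Off path (the display), believing vigorous, it pays 36.
vigorous: no display nets 33; the display nets 36 − 1 = 35. vigorous would deviate.
weak: no display nets 33; the display nets 36 − 8 = 28. weak stays.
A type deviates, so pooling fails.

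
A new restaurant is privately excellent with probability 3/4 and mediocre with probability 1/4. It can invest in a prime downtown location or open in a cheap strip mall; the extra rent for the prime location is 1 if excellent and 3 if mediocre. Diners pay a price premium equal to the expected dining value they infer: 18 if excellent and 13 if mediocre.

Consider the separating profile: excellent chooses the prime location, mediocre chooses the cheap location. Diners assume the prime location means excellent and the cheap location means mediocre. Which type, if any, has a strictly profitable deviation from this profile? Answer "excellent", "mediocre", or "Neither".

The prime location pays 18; the cheap location pays 13.
excellent: assigned the prime location, nets 18 − 1 = 17; deviating to the cheap location nets 13.
mediocre: assigned the cheap location, nets 13; deviating to the prime location nets 18 − 3 = 15.
The mediocre type gains 2 by deviating.

mediocre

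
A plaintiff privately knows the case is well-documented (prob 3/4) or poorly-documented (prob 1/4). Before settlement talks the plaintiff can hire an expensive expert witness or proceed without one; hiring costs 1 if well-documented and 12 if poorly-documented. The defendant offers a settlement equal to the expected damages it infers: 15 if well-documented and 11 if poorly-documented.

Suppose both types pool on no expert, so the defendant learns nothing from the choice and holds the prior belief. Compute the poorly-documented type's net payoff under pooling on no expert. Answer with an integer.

14

Pooled settlement = 3/4·15 + 1/4·11 = 14.
poorly-documented pays no cost for no expert, so net payoff = 14.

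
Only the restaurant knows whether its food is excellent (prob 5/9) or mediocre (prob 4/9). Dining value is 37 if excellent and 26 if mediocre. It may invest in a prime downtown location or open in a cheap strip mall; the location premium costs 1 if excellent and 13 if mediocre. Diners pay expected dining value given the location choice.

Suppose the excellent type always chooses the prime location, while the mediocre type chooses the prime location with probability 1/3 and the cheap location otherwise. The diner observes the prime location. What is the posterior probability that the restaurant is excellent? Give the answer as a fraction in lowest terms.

P(the prime location) = (5/9)·1 + (4/9)·(1/3) = 19/27.
By Bayes' rule, P(excellent | the prime location) = (5/9) / (19/27) = 15/19.

15/19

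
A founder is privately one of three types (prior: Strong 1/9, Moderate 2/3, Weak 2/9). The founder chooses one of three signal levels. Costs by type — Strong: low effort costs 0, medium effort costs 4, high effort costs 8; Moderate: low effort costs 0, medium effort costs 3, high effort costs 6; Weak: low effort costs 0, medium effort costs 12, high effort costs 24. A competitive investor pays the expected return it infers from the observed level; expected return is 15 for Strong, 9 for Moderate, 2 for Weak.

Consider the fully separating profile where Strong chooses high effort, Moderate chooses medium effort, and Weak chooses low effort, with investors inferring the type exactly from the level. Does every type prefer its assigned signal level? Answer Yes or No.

No

Separating valuations: high effort → 15, medium effort → 9, low effort → 2.
Strong (assigned high effort): low effort: 2 − 0 = 2; medium effort: 9 − 4 = 5; high effort: 15 − 8 = 7. Strong stays.
Moderate (assigned medium effort): low effort: 2 − 0 = 2; medium effort: 9 − 3 = 6; high effort: 15 − 6 = 9. Moderate prefers high effort.
Weak (assigned low effort): low effort: 2 − 0 = 2; medium effort: 9 − 12 = -3; high effort: 15 − 24 = -9. Weak stays.
At least one type deviates; the separating profile fails.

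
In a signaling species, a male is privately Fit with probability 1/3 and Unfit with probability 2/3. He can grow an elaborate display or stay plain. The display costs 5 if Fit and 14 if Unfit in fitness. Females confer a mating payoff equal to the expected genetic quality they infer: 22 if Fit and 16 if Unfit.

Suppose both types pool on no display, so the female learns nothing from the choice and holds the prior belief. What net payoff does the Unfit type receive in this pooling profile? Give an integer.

18

Pooled mating payoff = 1/3·22 + 2/3·16 = 18.
Unfit pays no cost for no display, so net payoff = 18.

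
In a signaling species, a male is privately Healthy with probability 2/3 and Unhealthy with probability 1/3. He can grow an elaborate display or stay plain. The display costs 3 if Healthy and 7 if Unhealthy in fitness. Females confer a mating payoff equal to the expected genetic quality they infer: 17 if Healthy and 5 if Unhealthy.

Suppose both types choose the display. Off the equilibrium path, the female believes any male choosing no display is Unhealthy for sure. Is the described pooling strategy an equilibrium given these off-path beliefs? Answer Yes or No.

On path, the female holds the prior and pays 2/3·17 + 1/3·5 = 13. Off path (no display), believing Unhealthy, it pays 5.
Healthy: the display nets 13 − 3 = 10; no display nets 5. Healthy stays.
Unhealthy: the display nets 13 − 7 = 6; no display nets 5. Unhealthy stays.
No type deviates, so pooling is sustained.

Yes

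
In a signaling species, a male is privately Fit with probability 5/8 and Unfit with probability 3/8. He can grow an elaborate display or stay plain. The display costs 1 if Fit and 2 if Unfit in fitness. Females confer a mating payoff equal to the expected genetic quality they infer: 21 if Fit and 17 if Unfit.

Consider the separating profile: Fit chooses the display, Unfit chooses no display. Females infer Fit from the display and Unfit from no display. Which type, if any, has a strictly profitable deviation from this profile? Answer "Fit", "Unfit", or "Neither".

Unfit

The display pays 21; no display pays 17.
Fit: assigned the display, nets 21 − 1 = 20; deviating to no display nets 17.
Unfit: assigned no display, nets 17; deviating to the display nets 21 − 2 = 19.
The Unfit type gains 2 by deviating.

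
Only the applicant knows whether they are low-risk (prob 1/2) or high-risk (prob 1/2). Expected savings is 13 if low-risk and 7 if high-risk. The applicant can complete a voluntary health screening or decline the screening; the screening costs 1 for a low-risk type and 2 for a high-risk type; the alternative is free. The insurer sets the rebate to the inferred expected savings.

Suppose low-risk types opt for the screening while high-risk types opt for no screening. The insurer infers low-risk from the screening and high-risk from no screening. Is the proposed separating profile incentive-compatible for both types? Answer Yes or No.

Under these beliefs, the screening earns rebate 13 and no screening earns rebate 7.
low-risk: the screening nets 13 − 1 = 12; no screening nets 7. low-risk prefers the screening.
high-risk: the screening nets 13 − 2 = 11; no screening nets 7. high-risk would deviate to the screening.
high-risk has a profitable deviation, so the profile is not an equilibrium.

No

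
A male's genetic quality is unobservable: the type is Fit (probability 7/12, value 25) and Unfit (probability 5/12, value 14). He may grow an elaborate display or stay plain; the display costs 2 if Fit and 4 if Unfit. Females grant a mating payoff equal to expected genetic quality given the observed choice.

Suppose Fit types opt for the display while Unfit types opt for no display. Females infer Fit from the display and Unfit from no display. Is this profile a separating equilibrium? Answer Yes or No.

Under these beliefs, the display earns mating payoff 25 and no display earns mating payoff 14.
Fit: the display nets 25 − 2 = 23; no display nets 14. Fit prefers the display.
Unfit: the display nets 25 − 4 = 21; no display nets 14. Unfit would deviate to the display.
Unfit has a profitable deviation, so the profile is not an equilibrium.

No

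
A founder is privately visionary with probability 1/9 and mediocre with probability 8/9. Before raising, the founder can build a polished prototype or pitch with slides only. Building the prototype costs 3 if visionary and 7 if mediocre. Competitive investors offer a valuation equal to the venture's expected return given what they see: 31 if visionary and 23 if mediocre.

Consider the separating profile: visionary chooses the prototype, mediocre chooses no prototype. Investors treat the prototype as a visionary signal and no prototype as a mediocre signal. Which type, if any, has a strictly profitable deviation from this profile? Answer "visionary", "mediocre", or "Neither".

mediocre

The prototype pays 31; no prototype pays 23.
visionary: assigned the prototype, nets 31 − 3 = 28; deviating to no prototype nets 23.
mediocre: assigned no prototype, nets 23; deviating to the prototype nets 31 − 7 = 24.
The mediocre type gains 1 by deviating.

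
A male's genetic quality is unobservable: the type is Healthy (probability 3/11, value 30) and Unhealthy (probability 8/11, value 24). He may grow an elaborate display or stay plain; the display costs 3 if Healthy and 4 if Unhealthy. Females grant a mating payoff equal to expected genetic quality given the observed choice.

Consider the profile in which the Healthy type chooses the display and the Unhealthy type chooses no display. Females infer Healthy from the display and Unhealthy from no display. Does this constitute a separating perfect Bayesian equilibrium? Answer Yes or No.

No

Under these beliefs, the display earns mating payoff 30 and no display earns mating payoff 24.
Healthy: the display nets 30 − 3 = 27; no display nets 24. Healthy prefers the display.
Unhealthy: the display nets 30 − 4 = 26; no display nets 24. Unhealthy would deviate to the display.
Unhealthy has a profitable deviation, so the profile is not an equilibrium.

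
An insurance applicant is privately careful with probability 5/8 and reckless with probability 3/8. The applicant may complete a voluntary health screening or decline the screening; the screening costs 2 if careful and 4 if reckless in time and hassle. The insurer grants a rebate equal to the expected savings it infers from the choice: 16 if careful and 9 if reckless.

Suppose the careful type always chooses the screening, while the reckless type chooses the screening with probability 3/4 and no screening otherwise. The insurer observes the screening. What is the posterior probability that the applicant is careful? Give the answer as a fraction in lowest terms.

P(the screening) = (5/8)·1 + (3/8)·(3/4) = 29/32.
By Bayes' rule, P(careful | the screening) = (5/8) / (29/32) = 20/29.

20/29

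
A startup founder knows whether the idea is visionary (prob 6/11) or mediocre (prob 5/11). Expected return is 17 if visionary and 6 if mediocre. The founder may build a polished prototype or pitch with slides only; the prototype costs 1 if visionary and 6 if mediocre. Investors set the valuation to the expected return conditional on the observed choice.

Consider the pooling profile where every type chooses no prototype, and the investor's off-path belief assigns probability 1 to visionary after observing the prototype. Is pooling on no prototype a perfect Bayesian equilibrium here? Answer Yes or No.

No

On path, the investor holds the prior and pays 6/11·17 + 5/11·6 = 12. Off path (the prototype), believing visionary, it pays 17.
visionary: no prototype nets 12; the prototype nets 17 − 1 = 16. visionary would deviate.
mediocre: no prototype nets 12; the prototype nets 17 − 6 = 11. mediocre stays.
A type deviates, so pooling fails.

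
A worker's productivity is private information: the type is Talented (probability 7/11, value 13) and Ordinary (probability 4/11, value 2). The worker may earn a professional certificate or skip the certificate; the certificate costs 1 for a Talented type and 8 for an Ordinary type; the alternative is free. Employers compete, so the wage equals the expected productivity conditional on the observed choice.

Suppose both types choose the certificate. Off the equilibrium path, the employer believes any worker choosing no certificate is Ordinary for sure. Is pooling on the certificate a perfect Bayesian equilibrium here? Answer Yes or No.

On path, the employer holds the prior and pays 7/11·13 + 4/11·2 = 9. Off path (no certificate), believing Ordinary, it pays 2.
Talented: the certificate nets 9 − 1 = 8; no certificate nets 2. Talented stays.
Ordinary: the certificate nets 9 − 8 = 1; no certificate nets 2. Ordinary would deviate.
A type deviates, so pooling fails.

No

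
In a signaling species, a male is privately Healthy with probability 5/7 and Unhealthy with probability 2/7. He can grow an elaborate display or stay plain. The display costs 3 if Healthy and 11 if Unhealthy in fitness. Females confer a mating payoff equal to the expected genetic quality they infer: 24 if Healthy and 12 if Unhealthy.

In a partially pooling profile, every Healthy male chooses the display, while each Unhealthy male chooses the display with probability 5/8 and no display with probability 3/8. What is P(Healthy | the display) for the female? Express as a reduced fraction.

P(the display) = (5/7)·1 + (2/7)·(5/8) = 25/28.
By Bayes' rule, P(Healthy | the display) = (5/7) / (25/28) = 4/5.

4/5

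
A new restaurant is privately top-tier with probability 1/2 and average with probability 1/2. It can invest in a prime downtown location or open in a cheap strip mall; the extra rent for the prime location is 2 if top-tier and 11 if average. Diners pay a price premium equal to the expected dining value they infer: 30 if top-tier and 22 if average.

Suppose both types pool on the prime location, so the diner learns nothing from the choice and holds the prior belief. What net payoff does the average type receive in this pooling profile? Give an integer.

15

Pooled price premium = 1/2·30 + 1/2·22 = 26.
average pays cost 11 for the prime location, so net payoff = 26 − 11 = 15.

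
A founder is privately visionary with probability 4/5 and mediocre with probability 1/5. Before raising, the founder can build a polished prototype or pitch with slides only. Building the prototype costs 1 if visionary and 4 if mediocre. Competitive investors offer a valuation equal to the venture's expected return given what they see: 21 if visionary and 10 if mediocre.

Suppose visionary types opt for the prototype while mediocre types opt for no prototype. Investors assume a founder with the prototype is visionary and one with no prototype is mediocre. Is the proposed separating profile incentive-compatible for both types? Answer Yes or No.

Under these beliefs, the prototype earns valuation 21 and no prototype earns valuation 10.
visionary: the prototype nets 21 − 1 = 20; no prototype nets 10. visionary prefers the prototype.
mediocre: the prototype nets 21 − 4 = 17; no prototype nets 10. mediocre would deviate to the prototype.
mediocre has a profitable deviation, so the profile is not an equilibrium.

No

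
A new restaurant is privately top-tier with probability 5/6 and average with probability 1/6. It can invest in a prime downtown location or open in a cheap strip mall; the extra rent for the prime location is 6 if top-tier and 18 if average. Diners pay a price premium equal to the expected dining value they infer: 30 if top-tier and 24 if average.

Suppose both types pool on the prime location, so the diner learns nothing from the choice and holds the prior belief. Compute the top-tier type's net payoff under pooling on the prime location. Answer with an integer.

23

Pooled price premium = 5/6·30 + 1/6·24 = 29.
top-tier pays cost 6 for the prime location, so net payoff = 29 − 6 = 23.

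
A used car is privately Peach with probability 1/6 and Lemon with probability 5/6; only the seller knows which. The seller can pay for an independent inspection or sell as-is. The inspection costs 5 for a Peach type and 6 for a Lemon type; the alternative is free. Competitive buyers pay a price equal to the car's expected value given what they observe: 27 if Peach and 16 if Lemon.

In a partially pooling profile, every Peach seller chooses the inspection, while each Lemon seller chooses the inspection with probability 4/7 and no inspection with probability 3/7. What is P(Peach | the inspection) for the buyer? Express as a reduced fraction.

P(the inspection) = (1/6)·1 + (5/6)·(4/7) = 9/14.
By Bayes' rule, P(Peach | the inspection) = (1/6) / (9/14) = 7/27.

7/27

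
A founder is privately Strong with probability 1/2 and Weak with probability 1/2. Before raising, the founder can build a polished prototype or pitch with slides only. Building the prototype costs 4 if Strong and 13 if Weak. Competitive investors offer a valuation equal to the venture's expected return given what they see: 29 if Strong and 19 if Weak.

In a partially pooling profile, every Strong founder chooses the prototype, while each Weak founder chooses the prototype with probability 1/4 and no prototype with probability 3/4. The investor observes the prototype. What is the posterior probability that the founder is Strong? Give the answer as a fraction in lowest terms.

P(the prototype) = (1/2)·1 + (1/2)·(1/4) = 5/8.
By Bayes' rule, P(Strong | the prototype) = (1/2) / (5/8) = 4/5.

4/5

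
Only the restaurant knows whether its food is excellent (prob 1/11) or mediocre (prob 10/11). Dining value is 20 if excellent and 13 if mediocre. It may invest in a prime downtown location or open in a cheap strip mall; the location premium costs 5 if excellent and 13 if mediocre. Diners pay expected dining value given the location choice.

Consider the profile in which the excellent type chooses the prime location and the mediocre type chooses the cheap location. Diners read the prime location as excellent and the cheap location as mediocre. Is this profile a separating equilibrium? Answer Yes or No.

Under these beliefs, the prime location earns price premium 20 and the cheap location earns price premium 13.
excellent: the prime location nets 20 − 5 = 15; the cheap location nets 13. excellent prefers the prime location.
mediocre: the prime location nets 20 − 13 = 7; the cheap location nets 13. mediocre prefers the cheap location.
Neither type deviates, so the separating profile is an equilibrium.

Yes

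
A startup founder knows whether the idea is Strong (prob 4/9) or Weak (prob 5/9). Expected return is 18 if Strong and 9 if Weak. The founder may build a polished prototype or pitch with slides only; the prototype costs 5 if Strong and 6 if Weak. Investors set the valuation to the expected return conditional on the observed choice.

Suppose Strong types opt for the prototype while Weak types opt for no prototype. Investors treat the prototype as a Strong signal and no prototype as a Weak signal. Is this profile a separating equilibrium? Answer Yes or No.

No

Under these beliefs, the prototype earns valuation 18 and no prototype earns valuation 9.
Strong: the prototype nets 18 − 5 = 13; no prototype nets 9. Strong prefers the prototype.
Weak: the prototype nets 18 − 6 = 12; no prototype nets 9. Weak would deviate to the prototype.
Weak has a profitable deviation, so the profile is not an equilibrium.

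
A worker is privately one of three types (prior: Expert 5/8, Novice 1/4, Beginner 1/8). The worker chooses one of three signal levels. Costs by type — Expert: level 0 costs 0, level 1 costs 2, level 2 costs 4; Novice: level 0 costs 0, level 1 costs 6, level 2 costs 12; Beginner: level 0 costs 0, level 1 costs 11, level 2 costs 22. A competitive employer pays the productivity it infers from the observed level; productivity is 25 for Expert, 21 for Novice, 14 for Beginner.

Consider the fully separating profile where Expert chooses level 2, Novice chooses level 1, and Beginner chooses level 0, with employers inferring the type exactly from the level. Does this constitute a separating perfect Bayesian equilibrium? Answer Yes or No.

Separating wages: level 2 → 25, level 1 → 21, level 0 → 14.
Expert (assigned level 2): level 0: 14 − 0 = 14; level 1: 21 − 2 = 19; level 2: 25 − 4 = 21. Expert stays.
Novice (assigned level 1): level 0: 14 − 0 = 14; level 1: 21 − 6 = 15; level 2: 25 − 12 = 13. Novice stays.
Beginner (assigned level 0): level 0: 14 − 0 = 14; level 1: 21 − 11 = 10; level 2: 25 − 22 = 3. Beginner stays.
Every type prefers its assigned level; separation holds.

Yes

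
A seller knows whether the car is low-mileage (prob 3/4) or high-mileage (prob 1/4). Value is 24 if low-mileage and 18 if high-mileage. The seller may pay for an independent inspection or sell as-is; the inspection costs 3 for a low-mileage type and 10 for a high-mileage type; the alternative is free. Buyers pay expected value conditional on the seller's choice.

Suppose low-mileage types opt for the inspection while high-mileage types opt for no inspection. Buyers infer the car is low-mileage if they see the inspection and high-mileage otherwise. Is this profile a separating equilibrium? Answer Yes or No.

Yes

Under these beliefs, the inspection earns price 24 and no inspection earns price 18.
low-mileage: the inspection nets 24 − 3 = 21; no inspection nets 18. low-mileage prefers the inspection.
high-mileage: the inspection nets 24 − 10 = 14; no inspection nets 18. high-mileage prefers no inspection.
Neither type deviates, so the separating profile is an equilibrium.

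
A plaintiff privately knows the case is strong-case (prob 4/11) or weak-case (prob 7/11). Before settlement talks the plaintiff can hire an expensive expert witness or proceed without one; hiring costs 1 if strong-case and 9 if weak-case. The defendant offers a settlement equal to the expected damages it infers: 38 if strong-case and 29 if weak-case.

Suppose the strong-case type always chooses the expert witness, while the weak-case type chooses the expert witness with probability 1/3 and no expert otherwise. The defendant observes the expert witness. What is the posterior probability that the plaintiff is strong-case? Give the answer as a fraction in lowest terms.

P(the expert witness) = (4/11)·1 + (7/11)·(1/3) = 19/33.
By Bayes' rule, P(strong-case | the expert witness) = (4/11) / (19/33) = 12/19.

12/19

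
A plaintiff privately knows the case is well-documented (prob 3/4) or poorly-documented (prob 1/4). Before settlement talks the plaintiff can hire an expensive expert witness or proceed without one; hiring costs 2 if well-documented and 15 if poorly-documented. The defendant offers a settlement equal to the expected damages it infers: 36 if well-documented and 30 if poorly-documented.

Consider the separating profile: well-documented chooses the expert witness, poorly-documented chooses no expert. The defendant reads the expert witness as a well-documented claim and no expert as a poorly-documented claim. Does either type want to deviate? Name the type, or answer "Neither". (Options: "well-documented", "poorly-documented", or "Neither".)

Neither

The expert witness pays 36; no expert pays 30.
well-documented: assigned the expert witness, nets 36 − 2 = 34; deviating to no expert nets 30.
poorly-documented: assigned no expert, nets 30; deviating to the expert witness nets 36 − 15 = 21.
Both types strictly prefer their assigned action; no profitable deviation.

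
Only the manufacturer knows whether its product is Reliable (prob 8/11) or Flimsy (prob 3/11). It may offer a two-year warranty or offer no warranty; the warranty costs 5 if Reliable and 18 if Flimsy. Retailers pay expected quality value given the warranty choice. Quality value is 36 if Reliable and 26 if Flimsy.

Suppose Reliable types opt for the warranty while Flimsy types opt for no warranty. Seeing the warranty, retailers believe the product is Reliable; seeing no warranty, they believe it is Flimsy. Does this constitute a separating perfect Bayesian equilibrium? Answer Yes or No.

Under these beliefs, the warranty earns price 36 and no warranty earns price 26.
Reliable: the warranty nets 36 − 5 = 31; no warranty nets 26. Reliable prefers the warranty.
Flimsy: the warranty nets 36 − 18 = 18; no warranty nets 26. Flimsy prefers no warranty.
Neither type deviates, so the separating profile is an equilibrium.

Yes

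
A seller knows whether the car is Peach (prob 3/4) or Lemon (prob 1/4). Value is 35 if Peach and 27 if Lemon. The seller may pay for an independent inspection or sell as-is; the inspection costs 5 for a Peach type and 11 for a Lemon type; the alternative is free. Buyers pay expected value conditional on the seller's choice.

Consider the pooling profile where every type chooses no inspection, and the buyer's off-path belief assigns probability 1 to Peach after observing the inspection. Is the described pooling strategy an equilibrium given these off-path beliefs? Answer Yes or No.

On path, the buyer holds the prior and pays 3/4·35 + 1/4·27 = 33. Off path (the inspection), believing Peach, it pays 35.
Peach: no inspection nets 33; the inspection nets 35 − 5 = 30. Peach stays.
Lemon: no inspection nets 33; the inspection nets 35 − 11 = 24. Lemon stays.
No type deviates, so pooling is sustained.

Yes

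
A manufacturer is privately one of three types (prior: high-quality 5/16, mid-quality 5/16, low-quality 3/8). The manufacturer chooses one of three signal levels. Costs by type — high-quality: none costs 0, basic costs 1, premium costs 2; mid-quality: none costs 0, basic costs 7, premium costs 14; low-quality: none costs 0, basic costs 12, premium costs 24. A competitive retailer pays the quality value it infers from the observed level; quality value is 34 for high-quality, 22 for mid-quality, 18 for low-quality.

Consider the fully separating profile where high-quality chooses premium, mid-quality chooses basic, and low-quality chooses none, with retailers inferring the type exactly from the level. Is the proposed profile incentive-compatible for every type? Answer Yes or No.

Separating prices: premium → 34, basic → 22, none → 18.
high-quality (assigned premium): none: 18 − 0 = 18; basic: 22 − 1 = 21; premium: 34 − 2 = 32. high-quality stays.
mid-quality (assigned basic): none: 18 − 0 = 18; basic: 22 − 7 = 15; premium: 34 − 14 = 20. mid-quality prefers premium.
low-quality (assigned none): none: 18 − 0 = 18; basic: 22 − 12 = 10; premium: 34 − 24 = 10. low-quality stays.
At least one type deviates; the separating profile fails.

No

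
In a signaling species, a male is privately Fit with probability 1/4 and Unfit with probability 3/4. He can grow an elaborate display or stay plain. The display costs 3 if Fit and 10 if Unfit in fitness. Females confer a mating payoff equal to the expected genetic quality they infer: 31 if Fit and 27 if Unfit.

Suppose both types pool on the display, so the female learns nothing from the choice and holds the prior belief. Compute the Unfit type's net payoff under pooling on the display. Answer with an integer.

Pooled mating payoff = 1/4·31 + 3/4·27 = 28.
Unfit pays cost 10 for the display, so net payoff = 28 − 10 = 18.

18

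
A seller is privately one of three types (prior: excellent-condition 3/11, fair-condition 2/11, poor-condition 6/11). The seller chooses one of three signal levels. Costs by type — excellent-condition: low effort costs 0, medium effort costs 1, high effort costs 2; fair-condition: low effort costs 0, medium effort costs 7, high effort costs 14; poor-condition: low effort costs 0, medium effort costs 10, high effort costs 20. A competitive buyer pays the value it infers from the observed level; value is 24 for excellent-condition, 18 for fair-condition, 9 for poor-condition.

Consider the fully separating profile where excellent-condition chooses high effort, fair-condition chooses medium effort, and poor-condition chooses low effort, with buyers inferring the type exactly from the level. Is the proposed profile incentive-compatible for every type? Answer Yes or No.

Separating prices: high effort → 24, medium effort → 18, low effort → 9.
excellent-condition (assigned high effort): low effort: 9 − 0 = 9; medium effort: 18 − 1 = 17; high effort: 24 − 2 = 22. excellent-condition stays.
fair-condition (assigned medium effort): low effort: 9 − 0 = 9; medium effort: 18 − 7 = 11; high effort: 24 − 14 = 10. fair-condition stays.
poor-condition (assigned low effort): low effort: 9 − 0 = 9; medium effort: 18 − 10 = 8; high effort: 24 − 20 = 4. poor-condition stays.
Every type prefers its assigned level; separation holds.

Yes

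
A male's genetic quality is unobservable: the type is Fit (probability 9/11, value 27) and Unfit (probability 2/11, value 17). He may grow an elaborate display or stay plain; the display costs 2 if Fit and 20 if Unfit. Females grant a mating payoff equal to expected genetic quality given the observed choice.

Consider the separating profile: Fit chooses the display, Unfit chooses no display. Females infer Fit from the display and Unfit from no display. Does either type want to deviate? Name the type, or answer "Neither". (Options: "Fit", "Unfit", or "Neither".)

Neither

The display pays 27; no display pays 17.
Fit: assigned the display, nets 27 − 2 = 25; deviating to no display nets 17.
Unfit: assigned no display, nets 17; deviating to the display nets 27 − 20 = 7.
Both types strictly prefer their assigned action; no profitable deviation.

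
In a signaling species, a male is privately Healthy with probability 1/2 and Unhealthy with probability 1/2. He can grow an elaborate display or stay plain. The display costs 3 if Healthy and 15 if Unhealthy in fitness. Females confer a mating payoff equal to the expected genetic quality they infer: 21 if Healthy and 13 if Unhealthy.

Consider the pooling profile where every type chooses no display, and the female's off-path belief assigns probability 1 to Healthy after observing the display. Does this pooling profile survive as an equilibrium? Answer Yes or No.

No

On path, the female holds the prior and pays 1/2·21 + 1/2·13 = 17. Off path (the display), believing Healthy, it pays 21.
Healthy: no display nets 17; the display nets 21 − 3 = 18. Healthy would deviate.
Unhealthy: no display nets 17; the display nets 21 − 15 = 6. Unhealthy stays.
A type deviates, so pooling fails.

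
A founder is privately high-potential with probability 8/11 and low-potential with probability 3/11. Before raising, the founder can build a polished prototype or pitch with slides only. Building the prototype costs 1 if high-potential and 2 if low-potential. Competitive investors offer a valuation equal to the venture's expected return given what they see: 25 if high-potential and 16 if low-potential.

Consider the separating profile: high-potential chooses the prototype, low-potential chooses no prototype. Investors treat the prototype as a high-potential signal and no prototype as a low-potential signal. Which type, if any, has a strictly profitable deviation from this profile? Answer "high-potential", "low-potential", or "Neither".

The prototype pays 25; no prototype pays 16.
high-potential: assigned the prototype, nets 25 − 1 = 24; deviating to no prototype nets 16.
low-potential: assigned no prototype, nets 16; deviating to the prototype nets 25 − 2 = 23.
The low-potential type gains 7 by deviating.

low-potential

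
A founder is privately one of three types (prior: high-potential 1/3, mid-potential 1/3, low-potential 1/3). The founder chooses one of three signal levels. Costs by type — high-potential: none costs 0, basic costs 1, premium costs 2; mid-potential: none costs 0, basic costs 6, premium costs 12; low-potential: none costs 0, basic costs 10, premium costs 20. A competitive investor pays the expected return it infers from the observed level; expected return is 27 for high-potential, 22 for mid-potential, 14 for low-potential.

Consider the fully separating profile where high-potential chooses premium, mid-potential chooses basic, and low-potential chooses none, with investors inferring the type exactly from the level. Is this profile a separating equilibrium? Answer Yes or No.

Yes

Separating valuations: premium → 27, basic → 22, none → 14.
high-potential (assigned premium): none: 14 − 0 = 14; basic: 22 − 1 = 21; premium: 27 − 2 = 25. high-potential stays.
mid-potential (assigned basic): none: 14 − 0 = 14; basic: 22 − 6 = 16; premium: 27 − 12 = 15. mid-potential stays.
low-potential (assigned none): none: 14 − 0 = 14; basic: 22 − 10 = 12; premium: 27 − 20 = 7. low-potential stays.
Every type prefers its assigned level; separation holds.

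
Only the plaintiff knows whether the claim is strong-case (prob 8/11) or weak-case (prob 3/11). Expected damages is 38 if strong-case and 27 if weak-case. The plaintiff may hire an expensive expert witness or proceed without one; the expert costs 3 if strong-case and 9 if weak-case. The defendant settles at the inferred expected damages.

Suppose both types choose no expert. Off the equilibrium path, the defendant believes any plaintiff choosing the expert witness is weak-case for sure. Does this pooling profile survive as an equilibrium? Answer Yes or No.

On path, the defendant holds the prior and pays 8/11·38 + 3/11·27 = 35. Off path (the expert witness), believing weak-case, it pays 27.
strong-case: no expert nets 35; the expert witness nets 27 − 3 = 24. strong-case stays.
weak-case: no expert nets 35; the expert witness nets 27 − 9 = 18. weak-case stays.
No type deviates, so pooling is sustained.

Yes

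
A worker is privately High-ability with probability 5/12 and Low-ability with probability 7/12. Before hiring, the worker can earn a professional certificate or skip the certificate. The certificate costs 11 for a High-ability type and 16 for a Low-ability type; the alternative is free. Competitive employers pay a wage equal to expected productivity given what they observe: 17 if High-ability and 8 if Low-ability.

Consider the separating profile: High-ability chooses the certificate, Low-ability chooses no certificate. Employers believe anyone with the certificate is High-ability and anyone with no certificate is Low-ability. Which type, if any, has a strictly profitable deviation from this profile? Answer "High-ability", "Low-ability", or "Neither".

High-ability

The certificate pays 17; no certificate pays 8.
High-ability: assigned the certificate, nets 17 − 11 = 6; deviating to no certificate nets 8.
Low-ability: assigned no certificate, nets 8; deviating to the certificate nets 17 − 16 = 1.
The High-ability type gains 2 by deviating.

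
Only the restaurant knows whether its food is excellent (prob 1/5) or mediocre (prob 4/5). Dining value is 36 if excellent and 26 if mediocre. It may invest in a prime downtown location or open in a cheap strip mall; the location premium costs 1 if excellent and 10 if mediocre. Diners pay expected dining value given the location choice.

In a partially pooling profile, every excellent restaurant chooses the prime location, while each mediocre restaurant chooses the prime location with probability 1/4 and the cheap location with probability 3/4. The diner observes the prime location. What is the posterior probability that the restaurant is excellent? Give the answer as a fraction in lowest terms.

P(the prime location) = (1/5)·1 + (4/5)·(1/4) = 2/5.
By Bayes' rule, P(excellent | the prime location) = (1/5) / (2/5) = 1/2.

1/2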